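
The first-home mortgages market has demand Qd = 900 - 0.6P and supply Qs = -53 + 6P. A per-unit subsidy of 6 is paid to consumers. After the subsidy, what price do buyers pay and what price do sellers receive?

Buyers pay 4585/33; sellers receive 4783/33

Pre-subsidy: 900 - 0.6P = -53 + 6P gives P* = 4765/33, Q* = 8947/11.
With the rebate, buyers effectively pay Pb = Ps − 6, where Ps is the price sellers receive.
Demand in terms of Ps becomes Qd = 900 − 0.6(Ps − 6) = 903.6 - 0.6Ps. Setting this equal to supply: 903.6 - 0.6Ps = -53 + 6Ps, so Ps = 4783/33.
Buyers pay Pb = 4783/33 − 6 = 4585/33; Q' = -53 + 6·(4783/33) = 8983/11.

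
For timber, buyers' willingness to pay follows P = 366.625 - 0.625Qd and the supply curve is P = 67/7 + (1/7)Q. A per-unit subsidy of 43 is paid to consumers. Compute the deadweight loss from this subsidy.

Pre-subsidy: 366.625 - 0.625Q = 67/7 + (1/7)Q gives Q* = 465 and P* = 76.
With the rebate, buyers effectively pay Pb = Ps − 43, where Ps is the price sellers receive.
On the curves, Pb = 366.625 - 0.625Q and Ps = 67/7 + (1/7)Q; the wedge Ps − Pb = 43 gives 67/7 + (1/7)Q − (366.625 - 0.625Q) = 43, so Q' = 521.
Then Pb = 366.625 − 0.625·521 = 41 and Ps = 67/7 + (1/7)·521 = 84.
The subsidy expands output by 521 − 465 = 56 past the efficient level; on those units the gap between marginal cost and willingness to pay runs from 0 up to 43.
DWL = ½ × 43 × 56 = 1204.

Deadweight loss = 1204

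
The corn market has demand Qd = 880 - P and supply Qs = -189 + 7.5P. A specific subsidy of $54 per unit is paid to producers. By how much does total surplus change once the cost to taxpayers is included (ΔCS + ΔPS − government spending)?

Pre-subsidy: 880 - P = -189 + 7.5P gives P* = 2138/17, Q* = 12822/17.
With the subsidy, sellers receive Ps = Pb + 54 for each unit, where Pb is the price buyers pay.
Supply in terms of Pb becomes Qs = -189 + 7.5(Pb + 54) = 216 + 7.5Pb. Setting this equal to demand: 880 - Pb = 216 + 7.5Pb, so Pb = 1328/17.
Sellers receive Ps = 1328/17 + 54 = 2246/17; Q' = 880 − 1·(1328/17) = 13632/17.
ΔCS = ½(12822/17 + 13632/17)(2138/17 − 1328/17) = 10713870/289; ΔPS = ½(12822/17 + 13632/17)(2246/17 − 2138/17) = 1428516/289.
Government spending = 54 × 13632/17 = 736128/17.
Net change = 10713870/289 + 1428516/289 − 736128/17 = -21870/17. The loss equals the DWL triangle ½·54·810/17.

Net change in total surplus = -21870/17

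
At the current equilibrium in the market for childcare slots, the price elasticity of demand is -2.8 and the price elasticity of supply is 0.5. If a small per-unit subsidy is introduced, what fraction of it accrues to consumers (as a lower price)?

For a small subsidy around the equilibrium, the benefit split depends on the relative slopes, which at a point are proportional to the elasticities.
Buyer share = εs/(εs + |εd|) = 0.5/(0.5 + 2.8) = 5/33; seller share = |εd|/(εs + |εd|) = 28/33.

Consumer share = 5/33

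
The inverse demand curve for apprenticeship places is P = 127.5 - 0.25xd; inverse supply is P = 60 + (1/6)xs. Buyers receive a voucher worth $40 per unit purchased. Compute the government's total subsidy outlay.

Government cost = $10320

Pre-subsidy: 127.5 - 0.25x = 60 + (1/6)x gives x* = 162 and P* = 87.
With the rebate, buyers effectively pay Pb = Ps − 40, where Ps is the price sellers receive.
On the curves, Pb = 127.5 - 0.25x and Ps = 60 + (1/6)x; the wedge Ps − Pb = 40 gives 60 + (1/6)x − (127.5 - 0.25x) = 40, so x' = 258.
Then Pb = 127.5 − 0.25·258 = 63 and Ps = 60 + (1/6)·258 = 103.
Government outlay = subsidy × quantity = 40 × 258 = 10320.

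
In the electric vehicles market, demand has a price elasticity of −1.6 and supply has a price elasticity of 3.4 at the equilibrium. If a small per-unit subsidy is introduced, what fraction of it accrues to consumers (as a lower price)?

For a small subsidy around the equilibrium, the benefit split depends on the relative slopes, which at a point are proportional to the elasticities.
Buyer share = εs/(εs + |εd|) = 3.4/(3.4 + 1.6) = 0.68; seller share = |εd|/(εs + |εd|) = 0.32.

Consumer share = 0.68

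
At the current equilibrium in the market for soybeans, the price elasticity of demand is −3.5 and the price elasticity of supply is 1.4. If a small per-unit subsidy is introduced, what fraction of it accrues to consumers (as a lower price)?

For a small subsidy around the equilibrium, the benefit split depends on the relative slopes, which at a point are proportional to the elasticities.
Buyer share = εs/(εs + |εd|) = 1.4/(1.4 + 3.5) = 2/7; seller share = |εd|/(εs + |εd|) = 5/7.

Consumer share = 2/7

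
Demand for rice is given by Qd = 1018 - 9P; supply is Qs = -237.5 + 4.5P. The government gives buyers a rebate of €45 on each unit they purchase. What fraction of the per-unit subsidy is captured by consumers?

Pre-subsidy: 1018 - 9P = -237.5 + 4.5P gives P* = 93, Q* = 181.
With the rebate, buyers effectively pay Pb = Ps − 45, where Ps is the price sellers receive.
Demand in terms of Ps becomes Qd = 1018 − 9(Ps − 45) = 1423 - 9Ps. Setting this equal to supply: 1423 - 9Ps = -237.5 + 4.5Ps, so Ps = 123.
Buyers pay Pb = 123 − 45 = 78; Q' = -237.5 + 4.5·123 = 316.
Buyers' price falls by P* − Pb = 93 − 78 = 15; sellers' price rises by Ps − P* = 123 − 93 = 30.
So consumers capture 15/45 = 1/3 of each unit of subsidy.

Consumer share = 1/3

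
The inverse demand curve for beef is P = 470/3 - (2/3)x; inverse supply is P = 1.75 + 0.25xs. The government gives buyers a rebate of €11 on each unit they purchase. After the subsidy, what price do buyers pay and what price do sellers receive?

Pre-subsidy: 470/3 - (2/3)x = 1.75 + 0.25x gives x* = 169 and P* = 44.
With the rebate, buyers effectively pay Pb = Ps − 11, where Ps is the price sellers receive.
On the curves, Pb = 470/3 - (2/3)x and Ps = 1.75 + 0.25x; the wedge Ps − Pb = 11 gives 1.75 + 0.25x − (470/3 - (2/3)x) = 11, so x' = 181.
Then Pb = 470/3 − (2/3)·181 = 36 and Ps = 1.75 + 0.25·181 = 47.

Buyers pay €36; sellers receive €47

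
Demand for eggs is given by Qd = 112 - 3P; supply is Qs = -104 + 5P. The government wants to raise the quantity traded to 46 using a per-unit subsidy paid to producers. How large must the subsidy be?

At Q = 46, invert demand for the buyer price: Pb = (112 − 46)/3 = 22; invert supply for the seller price: Ps = (46 − (-104))/5 = 30.
The subsidy must fill the gap: s = Ps − Pb = 30 − 22 = 8.

Required subsidy s = 8 per unit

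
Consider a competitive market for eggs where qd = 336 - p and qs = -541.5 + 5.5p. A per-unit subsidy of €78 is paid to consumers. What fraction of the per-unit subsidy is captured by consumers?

Pre-subsidy: 336 - p = -541.5 + 5.5p gives p* = 135, q* = 201.
With the rebate, buyers effectively pay pb = ps − 78, where ps is the price sellers receive.
Demand in terms of ps becomes qd = 336 − 1(ps − 78) = 414 - ps. Setting this equal to supply: 414 - ps = -541.5 + 5.5ps, so ps = 147.
Buyers pay pb = 147 − 78 = 69; q' = -541.5 + 5.5·147 = 267.
Buyers' price falls by p* − pb = 135 − 69 = 66; sellers' price rises by ps − p* = 147 − 135 = 12.
So consumers capture 66/78 = 11/13 of each unit of subsidy.

Consumer share = 11/13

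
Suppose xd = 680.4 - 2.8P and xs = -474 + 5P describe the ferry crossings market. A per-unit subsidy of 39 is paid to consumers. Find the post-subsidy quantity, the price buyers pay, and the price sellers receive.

x' = 336; buyers pay 123; sellers receive 162

Pre-subsidy: 680.4 - 2.8P = -474 + 5P gives P* = 148, x* = 266.
With the rebate, buyers effectively pay Pb = Ps − 39, where Ps is the price sellers receive.
Demand in terms of Ps becomes xd = 680.4 − 2.8(Ps − 39) = 789.6 - 2.8Ps. Setting this equal to supply: 789.6 - 2.8Ps = -474 + 5Ps, so Ps = 162.
Buyers pay Pb = 162 − 39 = 123; x' = -474 + 5·162 = 336.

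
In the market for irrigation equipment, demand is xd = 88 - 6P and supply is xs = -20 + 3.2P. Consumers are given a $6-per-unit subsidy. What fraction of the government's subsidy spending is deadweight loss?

Pre-subsidy: 88 - 6P = -20 + 3.2P gives P* = 270/23, x* = 404/23.
With the rebate, buyers effectively pay Pb = Ps − 6, where Ps is the price sellers receive.
Demand in terms of Ps becomes xd = 88 − 6(Ps − 6) = 124 - 6Ps. Setting this equal to supply: 124 - 6Ps = -20 + 3.2Ps, so Ps = 360/23.
Buyers pay Pb = 360/23 − 6 = 222/23; x' = -20 + 3.2·(360/23) = 692/23.
ΔCS = ½(404/23 + 692/23)(270/23 − 222/23) = 26304/529; ΔPS = ½(404/23 + 692/23)(360/23 − 270/23) = 49320/529.
Government spending = 6 × 692/23 = 4152/23.
DWL = ½ × 6 × (692/23 − 404/23) = 864/23; fraction = (864/23) / (4152/23) = 36/173.

DWL / government spending = 36/173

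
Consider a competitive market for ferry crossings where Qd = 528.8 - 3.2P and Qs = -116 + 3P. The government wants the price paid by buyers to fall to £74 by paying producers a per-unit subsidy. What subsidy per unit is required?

At a buyer price of 74, quantity demanded is 528.8 − 3.2·74 = 292.
Sellers supply 292 only when they receive Ps with -116 + 3·Ps = 292, i.e. Ps = 136.
s = Ps − Pb = 136 − 74 = 62.

Required subsidy s = £62 per unit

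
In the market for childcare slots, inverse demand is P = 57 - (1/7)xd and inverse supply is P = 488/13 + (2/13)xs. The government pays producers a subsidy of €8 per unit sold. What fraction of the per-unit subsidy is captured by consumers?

Consumer share = 13/27

Pre-subsidy: 57 - (1/7)x = 488/13 + (2/13)x gives x* = 1771/27 and P* = 1286/27.
With the subsidy, sellers receive Ps = Pb + 8 for each unit, where Pb is the price buyers pay.
On the curves, Pb = 57 - (1/7)x and Ps = 488/13 + (2/13)x; the wedge Ps − Pb = 8 gives 488/13 + (2/13)x − (57 - (1/7)x) = 8, so x' = 833/9.
Then Pb = 57 − (1/7)·(833/9) = 394/9 and Ps = 488/13 + (2/13)·(833/9) = 466/9.
Buyers' price falls by P* − Pb = 1286/27 − 394/9 = 104/27; sellers' price rises by Ps − P* = 466/9 − 1286/27 = 112/27.
So consumers capture (104/27)/8 = 13/27 of each unit of subsidy.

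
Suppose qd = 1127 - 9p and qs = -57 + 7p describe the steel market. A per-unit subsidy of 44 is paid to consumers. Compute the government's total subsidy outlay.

Government cost = 27907

Pre-subsidy: 1127 - 9p = -57 + 7p gives p* = 74, q* = 461.
With the rebate, buyers effectively pay pb = ps − 44, where ps is the price sellers receive.
Demand in terms of ps becomes qd = 1127 − 9(ps − 44) = 1523 - 9ps. Setting this equal to supply: 1523 - 9ps = -57 + 7ps, so ps = 98.75.
Buyers pay pb = 98.75 − 44 = 54.75; q' = -57 + 7·98.75 = 634.25.
Government outlay = subsidy × quantity = 44 × 634.25 = 27907.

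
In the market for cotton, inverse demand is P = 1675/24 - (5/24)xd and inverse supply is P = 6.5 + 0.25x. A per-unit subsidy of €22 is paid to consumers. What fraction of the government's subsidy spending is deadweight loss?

Pre-subsidy: 1675/24 - (5/24)x = 6.5 + 0.25x gives x* = 1519/11 and P* = 1805/44.
With the rebate, buyers effectively pay Pb = Ps − 22, where Ps is the price sellers receive.
On the curves, Pb = 1675/24 - (5/24)x and Ps = 6.5 + 0.25x; the wedge Ps − Pb = 22 gives 6.5 + 0.25x − (1675/24 - (5/24)x) = 22, so x' = 2047/11.
Then Pb = 1675/24 − (5/24)·(2047/11) = 1365/44 and Ps = 6.5 + 0.25·(2047/11) = 2333/44.
ΔCS = ½(1519/11 + 2047/11)(1805/44 − 1365/44) = 17830/11; ΔPS = ½(1519/11 + 2047/11)(2333/44 − 1805/44) = 21396/11.
Government spending = 22 × 2047/11 = 4094.
DWL = ½ × 22 × (2047/11 − 1519/11) = 528; fraction = 528 / 4094 = 264/2047.

DWL / government spending = 264/2047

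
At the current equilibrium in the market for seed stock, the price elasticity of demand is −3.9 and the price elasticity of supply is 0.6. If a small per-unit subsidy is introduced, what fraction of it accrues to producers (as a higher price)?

Producer share = 13/15

For a small subsidy around the equilibrium, the benefit split depends on the relative slopes, which at a point are proportional to the elasticities.
Buyer share = εs/(εs + |εd|) = 0.6/(0.6 + 3.9) = 2/15; seller share = |εd|/(εs + |εd|) = 13/15.
So producers capture 13/15 of the subsidy.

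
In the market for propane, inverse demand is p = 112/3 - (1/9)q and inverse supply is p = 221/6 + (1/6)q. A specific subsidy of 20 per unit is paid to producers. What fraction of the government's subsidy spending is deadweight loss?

DWL / government spending = 20/41

Pre-subsidy: 112/3 - (1/9)q = 221/6 + (1/6)q gives q* = 1.8 and p* = 557/15.
With the subsidy, sellers receive ps = pb + 20 for each unit, where pb is the price buyers pay.
On the curves, pb = 112/3 - (1/9)q and ps = 221/6 + (1/6)q; the wedge ps − pb = 20 gives 221/6 + (1/6)q − (112/3 - (1/9)q) = 20, so q' = 73.8.
Then pb = 112/3 − (1/9)·73.8 = 437/15 and ps = 221/6 + (1/6)·73.8 = 737/15.
ΔCS = ½(1.8 + 73.8)(557/15 − 437/15) = 302.4; ΔPS = ½(1.8 + 73.8)(737/15 − 557/15) = 453.6.
Government spending = 20 × 73.8 = 1476.
DWL = ½ × 20 × (73.8 − 1.8) = 720; fraction = 720 / 1476 = 20/41.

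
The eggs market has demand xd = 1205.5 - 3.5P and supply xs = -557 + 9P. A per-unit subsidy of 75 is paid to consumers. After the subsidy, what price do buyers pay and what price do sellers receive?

Buyers pay 87; sellers receive 162

Pre-subsidy: 1205.5 - 3.5P = -557 + 9P gives P* = 141, x* = 712.
With the rebate, buyers effectively pay Pb = Ps − 75, where Ps is the price sellers receive.
Demand in terms of Ps becomes xd = 1205.5 − 3.5(Ps − 75) = 1468 - 3.5Ps. Setting this equal to supply: 1468 - 3.5Ps = -557 + 9Ps, so Ps = 162.
Buyers pay Pb = 162 − 75 = 87; x' = -557 + 9·162 = 901.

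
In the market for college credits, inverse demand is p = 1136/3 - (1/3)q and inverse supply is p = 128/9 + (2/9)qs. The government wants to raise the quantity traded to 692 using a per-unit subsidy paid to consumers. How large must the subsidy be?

At q = 692, from the demand curve buyers pay pb = 1136/3 − (1/3)·692 = 148; from the supply curve sellers need ps = 128/9 + (2/9)·692 = 168.
The subsidy must fill the gap: s = ps − pb = 168 − 148 = 20.

Required subsidy s = 20 per unit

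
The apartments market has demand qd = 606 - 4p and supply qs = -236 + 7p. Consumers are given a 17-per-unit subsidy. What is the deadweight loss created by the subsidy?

Deadweight loss = 4046/11

Pre-subsidy: 606 - 4p = -236 + 7p gives p* = 842/11, q* = 3298/11.
With the rebate, buyers effectively pay pb = ps − 17, where ps is the price sellers receive.
Demand in terms of ps becomes qd = 606 − 4(ps − 17) = 674 - 4ps. Setting this equal to supply: 674 - 4ps = -236 + 7ps, so ps = 910/11.
Buyers pay pb = 910/11 − 17 = 723/11; q' = -236 + 7·(910/11) = 3774/11.
The subsidy expands output by 3774/11 − 3298/11 = 476/11 past the efficient level; on those units the gap between marginal cost and willingness to pay runs from 0 up to 17.
DWL = ½ × 17 × 476/11 = 4046/11.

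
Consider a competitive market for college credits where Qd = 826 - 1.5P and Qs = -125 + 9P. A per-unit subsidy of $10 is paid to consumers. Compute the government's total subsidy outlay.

Pre-subsidy: 826 - 1.5P = -125 + 9P gives P* = 634/7, Q* = 4831/7.
With the rebate, buyers effectively pay Pb = Ps − 10, where Ps is the price sellers receive.
Demand in terms of Ps becomes Qd = 826 − 1.5(Ps − 10) = 841 - 1.5Ps. Setting this equal to supply: 841 - 1.5Ps = -125 + 9Ps, so Ps = 92.
Buyers pay Pb = 92 − 10 = 82; Q' = -125 + 9·92 = 703.
Government outlay = subsidy × quantity = 10 × 703 = 7030.

Government cost = $7030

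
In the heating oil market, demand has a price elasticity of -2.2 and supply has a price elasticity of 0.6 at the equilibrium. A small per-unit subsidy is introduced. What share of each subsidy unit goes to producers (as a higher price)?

Producer share = 11/14

For a small subsidy around the equilibrium, the benefit split depends on the relative slopes, which at a point are proportional to the elasticities.
Buyer share = εs/(εs + |εd|) = 0.6/(0.6 + 2.2) = 3/14; seller share = |εd|/(εs + |εd|) = 11/14.
So producers capture 11/14 of the subsidy.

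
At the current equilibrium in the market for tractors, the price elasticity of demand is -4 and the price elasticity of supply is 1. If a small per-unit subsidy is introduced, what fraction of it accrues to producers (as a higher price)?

For a small subsidy around the equilibrium, the benefit split depends on the relative slopes, which at a point are proportional to the elasticities.
Buyer share = εs/(εs + |εd|) = 1/(1 + 4) = 0.2; seller share = |εd|/(εs + |εd|) = 0.8.
So producers capture 0.8 of the subsidy.

Producer share = 0.8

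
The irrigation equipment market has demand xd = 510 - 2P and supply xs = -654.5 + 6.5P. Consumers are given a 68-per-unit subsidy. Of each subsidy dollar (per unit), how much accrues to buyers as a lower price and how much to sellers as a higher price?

Pre-subsidy: 510 - 2P = -654.5 + 6.5P gives P* = 137, x* = 236.
With the rebate, buyers effectively pay Pb = Ps − 68, where Ps is the price sellers receive.
Demand in terms of Ps becomes xd = 510 − 2(Ps − 68) = 646 - 2Ps. Setting this equal to supply: 646 - 2Ps = -654.5 + 6.5Ps, so Ps = 153.
Buyers pay Pb = 153 − 68 = 85; x' = -654.5 + 6.5·153 = 340.
Buyers' price falls by P* − Pb = 137 − 85 = 52; sellers' price rises by Ps − P* = 153 − 137 = 16.

Buyers gain 52 per unit; sellers gain 16 per unit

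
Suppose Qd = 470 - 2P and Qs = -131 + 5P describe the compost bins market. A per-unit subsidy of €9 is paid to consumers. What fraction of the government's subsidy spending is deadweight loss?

DWL / government spending = 5/242

Pre-subsidy: 470 - 2P = -131 + 5P gives P* = 601/7, Q* = 2088/7.
With the rebate, buyers effectively pay Pb = Ps − 9, where Ps is the price sellers receive.
Demand in terms of Ps becomes Qd = 470 − 2(Ps − 9) = 488 - 2Ps. Setting this equal to supply: 488 - 2Ps = -131 + 5Ps, so Ps = 619/7.
Buyers pay Pb = 619/7 − 9 = 556/7; Q' = -131 + 5·(619/7) = 2178/7.
ΔCS = ½(2088/7 + 2178/7)(601/7 − 556/7) = 95985/49; ΔPS = ½(2088/7 + 2178/7)(619/7 − 601/7) = 38394/49.
Government spending = 9 × 2178/7 = 19602/7.
DWL = ½ × 9 × (2178/7 − 2088/7) = 405/7; fraction = (405/7) / (19602/7) = 5/242.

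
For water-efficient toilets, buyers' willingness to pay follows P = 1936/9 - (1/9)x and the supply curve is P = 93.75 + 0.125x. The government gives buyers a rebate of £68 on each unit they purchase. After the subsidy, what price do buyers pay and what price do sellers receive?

Pre-subsidy: 1936/9 - (1/9)x = 93.75 + 0.125x gives x* = 514 and P* = 158.
With the rebate, buyers effectively pay Pb = Ps − 68, where Ps is the price sellers receive.
On the curves, Pb = 1936/9 - (1/9)x and Ps = 93.75 + 0.125x; the wedge Ps − Pb = 68 gives 93.75 + 0.125x − (1936/9 - (1/9)x) = 68, so x' = 802.
Then Pb = 1936/9 − (1/9)·802 = 126 and Ps = 93.75 + 0.125·802 = 194.

Buyers pay £126; sellers receive £194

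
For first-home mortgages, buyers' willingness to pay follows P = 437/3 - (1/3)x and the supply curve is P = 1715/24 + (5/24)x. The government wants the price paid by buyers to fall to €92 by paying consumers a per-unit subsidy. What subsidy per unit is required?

At a buyer price of 92, quantity demanded is 437 − 3·92 = 161.
Sellers supply 161 only when they receive Ps = 1715/24 + (5/24)·161 = 105.
s = Ps − Pb = 105 − 92 = 13.

Required subsidy s = €13 per unit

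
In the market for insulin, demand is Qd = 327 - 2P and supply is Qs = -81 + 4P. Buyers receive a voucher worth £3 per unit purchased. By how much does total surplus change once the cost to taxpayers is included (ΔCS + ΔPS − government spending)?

Net change in total surplus = -£6

Pre-subsidy: 327 - 2P = -81 + 4P gives P* = 68, Q* = 191.
With the rebate, buyers effectively pay Pb = Ps − 3, where Ps is the price sellers receive.
Demand in terms of Ps becomes Qd = 327 − 2(Ps − 3) = 333 - 2Ps. Setting this equal to supply: 333 - 2Ps = -81 + 4Ps, so Ps = 69.
Buyers pay Pb = 69 − 3 = 66; Q' = -81 + 4·69 = 195.
ΔCS = ½(191 + 195)(68 − 66) = 386; ΔPS = ½(191 + 195)(69 − 68) = 193.
Government spending = 3 × 195 = 585.
Net change = 386 + 193 − 585 = -6. The loss equals the DWL triangle ½·3·4.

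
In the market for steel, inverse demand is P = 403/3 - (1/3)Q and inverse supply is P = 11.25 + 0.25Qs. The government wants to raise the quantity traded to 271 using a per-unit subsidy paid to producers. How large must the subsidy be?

Required subsidy s = 35 per unit

At Q = 271, from the demand curve buyers pay Pb = 403/3 − (1/3)·271 = 44; from the supply curve sellers need Ps = 11.25 + 0.25·271 = 79.
The subsidy must fill the gap: s = Ps − Pb = 79 − 44 = 35.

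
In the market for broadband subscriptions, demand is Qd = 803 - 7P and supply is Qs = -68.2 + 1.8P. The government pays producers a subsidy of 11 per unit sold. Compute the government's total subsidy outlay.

Pre-subsidy: 803 - 7P = -68.2 + 1.8P gives P* = 99, Q* = 110.
With the subsidy, sellers receive Ps = Pb + 11 for each unit, where Pb is the price buyers pay.
Supply in terms of Pb becomes Qs = -68.2 + 1.8(Pb + 11) = -48.4 + 1.8Pb. Setting this equal to demand: 803 - 7Pb = -48.4 + 1.8Pb, so Pb = 96.75.
Sellers receive Ps = 96.75 + 11 = 107.75; Q' = 803 − 7·96.75 = 125.75.
Government outlay = subsidy × quantity = 11 × 125.75 = 1383.25.

Government cost = 1383.25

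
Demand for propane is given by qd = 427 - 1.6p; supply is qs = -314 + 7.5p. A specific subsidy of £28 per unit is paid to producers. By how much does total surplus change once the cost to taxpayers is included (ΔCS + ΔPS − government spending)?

Net change in total surplus = -6720/13

Pre-subsidy: 427 - 1.6p = -314 + 7.5p gives p* = 570/7, q* = 2077/7.
With the subsidy, sellers receive ps = pb + 28 for each unit, where pb is the price buyers pay.
Supply in terms of pb becomes qs = -314 + 7.5(pb + 28) = -104 + 7.5pb. Setting this equal to demand: 427 - 1.6pb = -104 + 7.5pb, so pb = 5310/91.
Sellers receive ps = 5310/91 + 28 = 7858/91; q' = 427 − 1.6·(5310/91) = 30361/91.
ΔCS = ½(2077/7 + 30361/91)(570/7 − 5310/91) = 8604300/1183; ΔPS = ½(2077/7 + 30361/91)(7858/91 − 570/7) = 1835584/1183.
Government spending = 28 × 30361/91 = 121444/13.
Net change = 8604300/1183 + 1835584/1183 − 121444/13 = -6720/13. The loss equals the DWL triangle ½·28·480/13.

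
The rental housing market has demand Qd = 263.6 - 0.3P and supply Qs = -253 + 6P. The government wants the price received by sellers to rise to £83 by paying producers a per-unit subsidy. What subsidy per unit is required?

Required subsidy s = £21 per unit

At a seller price of 83, quantity supplied is -253 + 6·83 = 245.
Buyers absorb 245 only when they pay Pb with 263.6 − 0.3·Pb = 245, i.e. Pb = 62.
s = Ps − Pb = 83 − 62 = 21.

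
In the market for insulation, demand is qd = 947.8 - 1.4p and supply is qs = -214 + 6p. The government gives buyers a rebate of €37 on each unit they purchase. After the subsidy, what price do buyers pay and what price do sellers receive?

Pre-subsidy: 947.8 - 1.4p = -214 + 6p gives p* = 157, q* = 728.
With the rebate, buyers effectively pay pb = ps − 37, where ps is the price sellers receive.
Demand in terms of ps becomes qd = 947.8 − 1.4(ps − 37) = 999.6 - 1.4ps. Setting this equal to supply: 999.6 - 1.4ps = -214 + 6ps, so ps = 164.
Buyers pay pb = 164 − 37 = 127; q' = -214 + 6·164 = 770.

Buyers pay €127; sellers receive €164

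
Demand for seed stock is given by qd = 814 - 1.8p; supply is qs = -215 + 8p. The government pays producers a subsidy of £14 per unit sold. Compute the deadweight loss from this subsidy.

Pre-subsidy: 814 - 1.8p = -215 + 8p gives p* = 105, q* = 625.
With the subsidy, sellers receive ps = pb + 14 for each unit, where pb is the price buyers pay.
Supply in terms of pb becomes qs = -215 + 8(pb + 14) = -103 + 8pb. Setting this equal to demand: 814 - 1.8pb = -103 + 8pb, so pb = 655/7.
Sellers receive ps = 655/7 + 14 = 753/7; q' = 814 − 1.8·(655/7) = 4519/7.
The subsidy expands output by 4519/7 − 625 = 144/7 past the efficient level; on those units the gap between marginal cost and willingness to pay runs from 0 up to 14.
DWL = ½ × 14 × 144/7 = 144.

Deadweight loss = £144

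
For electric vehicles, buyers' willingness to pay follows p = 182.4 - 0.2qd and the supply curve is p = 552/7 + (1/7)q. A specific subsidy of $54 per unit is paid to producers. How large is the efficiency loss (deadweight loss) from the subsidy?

Deadweight loss = $4252.5

Pre-subsidy: 182.4 - 0.2q = 552/7 + (1/7)q gives q* = 302 and p* = 122.
With the subsidy, sellers receive ps = pb + 54 for each unit, where pb is the price buyers pay.
On the curves, pb = 182.4 - 0.2q and ps = 552/7 + (1/7)q; the wedge ps − pb = 54 gives 552/7 + (1/7)q − (182.4 - 0.2q) = 54, so q' = 459.5.
Then pb = 182.4 − 0.2·459.5 = 90.5 and ps = 552/7 + (1/7)·459.5 = 144.5.
The subsidy expands output by 459.5 − 302 = 157.5 past the efficient level; on those units the gap between marginal cost and willingness to pay runs from 0 up to 54.
DWL = ½ × 54 × 157.5 = 4252.5.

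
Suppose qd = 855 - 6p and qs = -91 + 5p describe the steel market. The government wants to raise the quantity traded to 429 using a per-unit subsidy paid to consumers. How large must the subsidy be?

At q = 429, invert demand for the buyer price: pb = (855 − 429)/6 = 71; invert supply for the seller price: ps = (429 − (-91))/5 = 104.
The subsidy must fill the gap: s = ps − pb = 104 − 71 = 33.

Required subsidy s = 33 per unit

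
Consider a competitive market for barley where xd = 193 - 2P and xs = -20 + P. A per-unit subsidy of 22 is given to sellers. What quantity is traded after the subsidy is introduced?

Pre-subsidy: 193 - 2P = -20 + P gives P* = 71, x* = 51.
With the subsidy, sellers receive Ps = Pb + 22 for each unit, where Pb is the price buyers pay.
Supply in terms of Pb becomes xs = -20 + 1(Pb + 22) = 2 + Pb. Setting this equal to demand: 193 - 2Pb = 2 + Pb, so Pb = 191/3.
Sellers receive Ps = 191/3 + 22 = 257/3; x' = 193 − 2·(191/3) = 197/3.

x' = 197/3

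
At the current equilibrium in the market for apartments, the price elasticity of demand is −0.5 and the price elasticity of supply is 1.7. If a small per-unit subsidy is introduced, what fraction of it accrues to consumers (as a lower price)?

For a small subsidy around the equilibrium, the benefit split depends on the relative slopes, which at a point are proportional to the elasticities.
Buyer share = εs/(εs + |εd|) = 1.7/(1.7 + 0.5) = 17/22; seller share = |εd|/(εs + |εd|) = 5/22.

Consumer share = 17/22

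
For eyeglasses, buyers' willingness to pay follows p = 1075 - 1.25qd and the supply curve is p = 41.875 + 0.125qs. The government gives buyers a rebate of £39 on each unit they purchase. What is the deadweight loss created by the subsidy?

Deadweight loss = 6084/11

Pre-subsidy: 1075 - 1.25q = 41.875 + 0.125q gives q* = 8265/11 and p* = 5975/44.
With the rebate, buyers effectively pay pb = ps − 39, where ps is the price sellers receive.
On the curves, pb = 1075 - 1.25q and ps = 41.875 + 0.125q; the wedge ps − pb = 39 gives 41.875 + 0.125q − (1075 - 1.25q) = 39, so q' = 8577/11.
Then pb = 1075 − 1.25·(8577/11) = 4415/44 and ps = 41.875 + 0.125·(8577/11) = 6131/44.
The subsidy expands output by 8577/11 − 8265/11 = 312/11 past the efficient level; on those units the gap between marginal cost and willingness to pay runs from 0 up to 39.
DWL = ½ × 39 × 312/11 = 6084/11.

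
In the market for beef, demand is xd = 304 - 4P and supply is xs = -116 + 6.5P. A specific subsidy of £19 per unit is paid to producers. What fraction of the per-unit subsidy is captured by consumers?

Pre-subsidy: 304 - 4P = -116 + 6.5P gives P* = 40, x* = 144.
With the subsidy, sellers receive Ps = Pb + 19 for each unit, where Pb is the price buyers pay.
Supply in terms of Pb becomes xs = -116 + 6.5(Pb + 19) = 7.5 + 6.5Pb. Setting this equal to demand: 304 - 4Pb = 7.5 + 6.5Pb, so Pb = 593/21.
Sellers receive Ps = 593/21 + 19 = 992/21; x' = 304 − 4·(593/21) = 4012/21.
Buyers' price falls by P* − Pb = 40 − 593/21 = 247/21; sellers' price rises by Ps − P* = 992/21 − 40 = 152/21.
So consumers capture (247/21)/19 = 13/21 of each unit of subsidy.

Consumer share = 13/21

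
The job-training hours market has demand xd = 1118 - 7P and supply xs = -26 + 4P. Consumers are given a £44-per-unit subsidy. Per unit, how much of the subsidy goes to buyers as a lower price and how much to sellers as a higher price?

Pre-subsidy: 1118 - 7P = -26 + 4P gives P* = 104, x* = 390.
With the rebate, buyers effectively pay Pb = Ps − 44, where Ps is the price sellers receive.
Demand in terms of Ps becomes xd = 1118 − 7(Ps − 44) = 1426 - 7Ps. Setting this equal to supply: 1426 - 7Ps = -26 + 4Ps, so Ps = 132.
Buyers pay Pb = 132 − 44 = 88; x' = -26 + 4·132 = 502.
Buyers' price falls by P* − Pb = 104 − 88 = 16; sellers' price rises by Ps − P* = 132 − 104 = 28.

Buyers gain £16 per unit; sellers gain £28 per unit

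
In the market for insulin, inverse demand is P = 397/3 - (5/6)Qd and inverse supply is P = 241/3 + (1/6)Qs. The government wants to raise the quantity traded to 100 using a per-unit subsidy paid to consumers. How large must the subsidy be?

Required subsidy s = 48 per unit

At Q = 100, from the demand curve buyers pay Pb = 397/3 − (5/6)·100 = 49; from the supply curve sellers need Ps = 241/3 + (1/6)·100 = 97.
The subsidy must fill the gap: s = Ps − Pb = 97 − 49 = 48.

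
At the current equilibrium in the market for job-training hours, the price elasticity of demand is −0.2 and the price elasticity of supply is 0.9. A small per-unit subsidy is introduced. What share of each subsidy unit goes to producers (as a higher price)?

Producer share = 2/11

For a small subsidy around the equilibrium, the benefit split depends on the relative slopes, which at a point are proportional to the elasticities.
Buyer share = εs/(εs + |εd|) = 0.9/(0.9 + 0.2) = 9/11; seller share = |εd|/(εs + |εd|) = 2/11.
So producers capture 2/11 of the subsidy.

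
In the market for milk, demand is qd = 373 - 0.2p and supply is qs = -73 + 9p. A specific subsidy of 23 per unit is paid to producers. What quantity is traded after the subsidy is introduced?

q' = 16919/46

Pre-subsidy: 373 - 0.2p = -73 + 9p gives p* = 1115/23, q* = 8356/23.
With the subsidy, sellers receive ps = pb + 23 for each unit, where pb is the price buyers pay.
Supply in terms of pb becomes qs = -73 + 9(pb + 23) = 134 + 9pb. Setting this equal to demand: 373 - 0.2pb = 134 + 9pb, so pb = 1195/46.
Sellers receive ps = 1195/46 + 23 = 2253/46; q' = 373 − 0.2·(1195/46) = 16919/46.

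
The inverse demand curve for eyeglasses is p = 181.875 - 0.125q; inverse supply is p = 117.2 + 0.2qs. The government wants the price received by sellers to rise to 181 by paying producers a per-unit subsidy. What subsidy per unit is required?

Required subsidy s = 39 per unit

At a seller price of 181, quantity supplied is -586 + 5·181 = 319.
Buyers absorb 319 only when they pay pb = 181.875 − 0.125·319 = 142.
s = ps − pb = 181 − 142 = 39.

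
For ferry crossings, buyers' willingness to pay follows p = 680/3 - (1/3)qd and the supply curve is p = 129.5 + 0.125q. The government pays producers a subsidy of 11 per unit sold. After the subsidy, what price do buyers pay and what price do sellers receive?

Buyers pay 148; sellers receive 159

Pre-subsidy: 680/3 - (1/3)q = 129.5 + 0.125q gives q* = 212 and p* = 156.
With the subsidy, sellers receive ps = pb + 11 for each unit, where pb is the price buyers pay.
On the curves, pb = 680/3 - (1/3)q and ps = 129.5 + 0.125q; the wedge ps − pb = 11 gives 129.5 + 0.125q − (680/3 - (1/3)q) = 11, so q' = 236.
Then pb = 680/3 − (1/3)·236 = 148 and ps = 129.5 + 0.125·236 = 159.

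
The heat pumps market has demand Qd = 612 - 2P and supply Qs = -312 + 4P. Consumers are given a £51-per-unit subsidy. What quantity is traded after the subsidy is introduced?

Q' = 372

Pre-subsidy: 612 - 2P = -312 + 4P gives P* = 154, Q* = 304.
With the rebate, buyers effectively pay Pb = Ps − 51, where Ps is the price sellers receive.
Demand in terms of Ps becomes Qd = 612 − 2(Ps − 51) = 714 - 2Ps. Setting this equal to supply: 714 - 2Ps = -312 + 4Ps, so Ps = 171.
Buyers pay Pb = 171 − 51 = 120; Q' = -312 + 4·171 = 372.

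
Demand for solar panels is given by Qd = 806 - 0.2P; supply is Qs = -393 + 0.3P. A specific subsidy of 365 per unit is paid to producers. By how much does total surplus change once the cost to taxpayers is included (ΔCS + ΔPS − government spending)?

Net change in total surplus = -7993.5

Pre-subsidy: 806 - 0.2P = -393 + 0.3P gives P* = 2398, Q* = 326.4.
With the subsidy, sellers receive Ps = Pb + 365 for each unit, where Pb is the price buyers pay.
Supply in terms of Pb becomes Qs = -393 + 0.3(Pb + 365) = -283.5 + 0.3Pb. Setting this equal to demand: 806 - 0.2Pb = -283.5 + 0.3Pb, so Pb = 2179.
Sellers receive Ps = 2179 + 365 = 2544; Q' = 806 − 0.2·2179 = 370.2.
ΔCS = ½(326.4 + 370.2)(2398 − 2179) = 76277.7; ΔPS = ½(326.4 + 370.2)(2544 − 2398) = 50851.8.
Government spending = 365 × 370.2 = 135123.
Net change = 76277.7 + 50851.8 − 135123 = -7993.5. The loss equals the DWL triangle ½·365·43.8.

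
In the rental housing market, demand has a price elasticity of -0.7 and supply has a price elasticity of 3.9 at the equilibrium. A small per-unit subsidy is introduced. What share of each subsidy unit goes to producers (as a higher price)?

For a small subsidy around the equilibrium, the benefit split depends on the relative slopes, which at a point are proportional to the elasticities.
Buyer share = εs/(εs + |εd|) = 3.9/(3.9 + 0.7) = 39/46; seller share = |εd|/(εs + |εd|) = 7/46.
So producers capture 7/46 of the subsidy.

Producer share = 7/46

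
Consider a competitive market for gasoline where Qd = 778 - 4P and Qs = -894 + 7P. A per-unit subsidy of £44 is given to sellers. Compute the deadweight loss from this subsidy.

Deadweight loss = £2464

Pre-subsidy: 778 - 4P = -894 + 7P gives P* = 152, Q* = 170.
With the subsidy, sellers receive Ps = Pb + 44 for each unit, where Pb is the price buyers pay.
Supply in terms of Pb becomes Qs = -894 + 7(Pb + 44) = -586 + 7Pb. Setting this equal to demand: 778 - 4Pb = -586 + 7Pb, so Pb = 124.
Sellers receive Ps = 124 + 44 = 168; Q' = 778 − 4·124 = 282.
The subsidy expands output by 282 − 170 = 112 past the efficient level; on those units the gap between marginal cost and willingness to pay runs from 0 up to 44.
DWL = ½ × 44 × 112 = 2464.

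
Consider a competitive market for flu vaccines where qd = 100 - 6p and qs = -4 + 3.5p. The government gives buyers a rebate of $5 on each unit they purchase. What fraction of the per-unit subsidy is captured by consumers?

Consumer share = 7/19

Pre-subsidy: 100 - 6p = -4 + 3.5p gives p* = 208/19, q* = 652/19.
With the rebate, buyers effectively pay pb = ps − 5, where ps is the price sellers receive.
Demand in terms of ps becomes qd = 100 − 6(ps − 5) = 130 - 6ps. Setting this equal to supply: 130 - 6ps = -4 + 3.5ps, so ps = 268/19.
Buyers pay pb = 268/19 − 5 = 173/19; q' = -4 + 3.5·(268/19) = 862/19.
Buyers' price falls by p* − pb = 208/19 − 173/19 = 35/19; sellers' price rises by ps − p* = 268/19 − 208/19 = 60/19.
So consumers capture (35/19)/5 = 7/19 of each unit of subsidy.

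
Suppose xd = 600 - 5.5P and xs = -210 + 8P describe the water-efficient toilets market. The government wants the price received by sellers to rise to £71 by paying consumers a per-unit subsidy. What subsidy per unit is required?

At a seller price of 71, quantity supplied is -210 + 8·71 = 358.
Buyers absorb 358 only when they pay Pb with 600 − 5.5·Pb = 358, i.e. Pb = 44.
s = Ps − Pb = 71 − 44 = 27.

Required subsidy s = £27 per unit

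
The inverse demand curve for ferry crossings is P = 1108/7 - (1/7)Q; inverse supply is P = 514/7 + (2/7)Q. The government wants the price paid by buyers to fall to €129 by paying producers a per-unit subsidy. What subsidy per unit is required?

Required subsidy s = €3 per unit

At a buyer price of 129, quantity demanded is 1108 − 7·129 = 205.
Sellers supply 205 only when they receive Ps = 514/7 + (2/7)·205 = 132.
s = Ps − Pb = 132 − 129 = 3.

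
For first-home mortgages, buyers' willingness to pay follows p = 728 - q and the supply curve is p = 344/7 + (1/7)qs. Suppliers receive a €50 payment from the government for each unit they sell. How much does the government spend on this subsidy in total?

Government cost = €31887.5

Pre-subsidy: 728 - q = 344/7 + (1/7)q gives q* = 594 and p* = 134.
With the subsidy, sellers receive ps = pb + 50 for each unit, where pb is the price buyers pay.
On the curves, pb = 728 - q and ps = 344/7 + (1/7)q; the wedge ps − pb = 50 gives 344/7 + (1/7)q − (728 - q) = 50, so q' = 637.75.
Then pb = 728 − 1·637.75 = 90.25 and ps = 344/7 + (1/7)·637.75 = 140.25.
Government outlay = subsidy × quantity = 50 × 637.75 = 31887.5.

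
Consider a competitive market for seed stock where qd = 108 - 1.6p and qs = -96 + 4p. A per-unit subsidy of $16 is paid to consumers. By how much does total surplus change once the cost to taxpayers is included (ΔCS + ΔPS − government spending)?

Pre-subsidy: 108 - 1.6p = -96 + 4p gives p* = 255/7, q* = 348/7.
With the rebate, buyers effectively pay pb = ps − 16, where ps is the price sellers receive.
Demand in terms of ps becomes qd = 108 − 1.6(ps − 16) = 133.6 - 1.6ps. Setting this equal to supply: 133.6 - 1.6ps = -96 + 4ps, so ps = 41.
Buyers pay pb = 41 − 16 = 25; q' = -96 + 4·41 = 68.
ΔCS = ½(348/7 + 68)(255/7 − 25) = 32960/49; ΔPS = ½(348/7 + 68)(41 − 255/7) = 13184/49.
Government spending = 16 × 68 = 1088.
Net change = 32960/49 + 13184/49 − 1088 = -1024/7. The loss equals the DWL triangle ½·16·128/7.

Net change in total surplus = -1024/7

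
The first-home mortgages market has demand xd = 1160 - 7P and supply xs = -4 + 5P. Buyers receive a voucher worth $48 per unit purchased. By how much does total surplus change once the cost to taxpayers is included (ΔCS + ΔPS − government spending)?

Pre-subsidy: 1160 - 7P = -4 + 5P gives P* = 97, x* = 481.
With the rebate, buyers effectively pay Pb = Ps − 48, where Ps is the price sellers receive.
Demand in terms of Ps becomes xd = 1160 − 7(Ps − 48) = 1496 - 7Ps. Setting this equal to supply: 1496 - 7Ps = -4 + 5Ps, so Ps = 125.
Buyers pay Pb = 125 − 48 = 77; x' = -4 + 5·125 = 621.
ΔCS = ½(481 + 621)(97 − 77) = 11020; ΔPS = ½(481 + 621)(125 − 97) = 15428.
Government spending = 48 × 621 = 29808.
Net change = 11020 + 15428 − 29808 = -3360. The loss equals the DWL triangle ½·48·140.

Net change in total surplus = -$3360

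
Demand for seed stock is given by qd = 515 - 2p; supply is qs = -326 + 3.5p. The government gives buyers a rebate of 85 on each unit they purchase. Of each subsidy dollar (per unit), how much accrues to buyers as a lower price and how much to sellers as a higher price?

Pre-subsidy: 515 - 2p = -326 + 3.5p gives p* = 1682/11, q* = 2301/11.
With the rebate, buyers effectively pay pb = ps − 85, where ps is the price sellers receive.
Demand in terms of ps becomes qd = 515 − 2(ps − 85) = 685 - 2ps. Setting this equal to supply: 685 - 2ps = -326 + 3.5ps, so ps = 2022/11.
Buyers pay pb = 2022/11 − 85 = 1087/11; q' = -326 + 3.5·(2022/11) = 3491/11.
Buyers' price falls by p* − pb = 1682/11 − 1087/11 = 595/11; sellers' price rises by ps − p* = 2022/11 − 1682/11 = 340/11.

Buyers gain 595/11 per unit; sellers gain 340/11 per unit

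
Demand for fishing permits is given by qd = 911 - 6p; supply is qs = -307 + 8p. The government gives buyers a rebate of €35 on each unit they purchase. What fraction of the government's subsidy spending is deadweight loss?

DWL / government spending = 60/509

Pre-subsidy: 911 - 6p = -307 + 8p gives p* = 87, q* = 389.
With the rebate, buyers effectively pay pb = ps − 35, where ps is the price sellers receive.
Demand in terms of ps becomes qd = 911 − 6(ps − 35) = 1121 - 6ps. Setting this equal to supply: 1121 - 6ps = -307 + 8ps, so ps = 102.
Buyers pay pb = 102 − 35 = 67; q' = -307 + 8·102 = 509.
ΔCS = ½(389 + 509)(87 − 67) = 8980; ΔPS = ½(389 + 509)(102 − 87) = 6735.
Government spending = 35 × 509 = 17815.
DWL = ½ × 35 × (509 − 389) = 2100; fraction = 2100 / 17815 = 60/509.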